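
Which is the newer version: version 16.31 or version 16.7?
version 16.31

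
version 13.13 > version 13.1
True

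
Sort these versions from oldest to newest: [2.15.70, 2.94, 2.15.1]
[2.15.1, 2.15.70, 2.94]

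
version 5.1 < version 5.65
True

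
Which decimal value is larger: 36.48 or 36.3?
36.48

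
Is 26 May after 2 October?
No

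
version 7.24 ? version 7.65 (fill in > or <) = <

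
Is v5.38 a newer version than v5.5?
Yes. Version numbers are compared segment by segment as integers, not as decimals: minor version 38 > 5, so v5.38 > v5.5 (even though the decimal 5.38 < 5.5).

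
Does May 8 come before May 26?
Yes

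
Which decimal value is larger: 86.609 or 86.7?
86.7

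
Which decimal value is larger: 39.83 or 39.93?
39.93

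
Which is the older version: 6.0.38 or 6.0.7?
6.0.7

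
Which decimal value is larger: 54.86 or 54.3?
54.86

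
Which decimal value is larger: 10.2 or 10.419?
10.419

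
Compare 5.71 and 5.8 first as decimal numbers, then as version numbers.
As decimals: 5.71 < 5.8. As versions: v5.71 > v5.8 (minor version 71 > 8).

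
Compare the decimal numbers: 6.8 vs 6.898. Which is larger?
6.898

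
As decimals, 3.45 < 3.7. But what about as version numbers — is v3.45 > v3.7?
True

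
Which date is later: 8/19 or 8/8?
8/19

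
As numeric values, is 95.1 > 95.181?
False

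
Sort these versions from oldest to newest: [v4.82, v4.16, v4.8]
[v4.8, v4.16, v4.82]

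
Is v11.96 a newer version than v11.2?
Yes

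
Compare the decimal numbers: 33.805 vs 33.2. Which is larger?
33.805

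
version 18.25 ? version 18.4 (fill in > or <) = >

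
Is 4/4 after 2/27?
Yes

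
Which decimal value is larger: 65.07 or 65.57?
65.57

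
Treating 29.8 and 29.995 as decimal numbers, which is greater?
29.995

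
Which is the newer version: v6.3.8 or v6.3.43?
v6.3.43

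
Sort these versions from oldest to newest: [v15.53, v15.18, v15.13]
[v15.13, v15.18, v15.53]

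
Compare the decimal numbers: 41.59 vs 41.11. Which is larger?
41.59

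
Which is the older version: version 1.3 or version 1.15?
version 1.3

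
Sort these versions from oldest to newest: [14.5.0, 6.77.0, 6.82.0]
[6.77.0, 6.82.0, 14.5.0]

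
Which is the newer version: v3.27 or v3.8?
v3.27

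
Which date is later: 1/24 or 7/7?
7/7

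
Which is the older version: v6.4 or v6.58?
v6.4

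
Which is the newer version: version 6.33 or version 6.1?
version 6.33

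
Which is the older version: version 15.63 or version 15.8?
version 15.8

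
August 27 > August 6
True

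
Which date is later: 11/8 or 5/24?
11/8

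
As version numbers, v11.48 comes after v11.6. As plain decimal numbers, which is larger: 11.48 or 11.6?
11.6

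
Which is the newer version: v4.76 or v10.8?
v10.8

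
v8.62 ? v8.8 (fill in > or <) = >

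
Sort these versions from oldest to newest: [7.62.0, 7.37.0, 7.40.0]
[7.37.0, 7.40.0, 7.62.0]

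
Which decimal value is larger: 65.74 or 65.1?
65.74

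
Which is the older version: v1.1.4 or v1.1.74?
v1.1.4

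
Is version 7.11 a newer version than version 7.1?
Yes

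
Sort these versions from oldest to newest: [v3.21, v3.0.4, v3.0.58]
[v3.0.4, v3.0.58, v3.21]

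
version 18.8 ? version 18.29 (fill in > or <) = <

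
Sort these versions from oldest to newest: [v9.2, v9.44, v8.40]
[v8.40, v9.2, v9.44]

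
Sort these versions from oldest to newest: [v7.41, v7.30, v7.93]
[v7.30, v7.41, v7.93]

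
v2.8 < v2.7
False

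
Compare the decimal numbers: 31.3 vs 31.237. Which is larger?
31.3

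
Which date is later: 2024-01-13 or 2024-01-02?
2024-01-13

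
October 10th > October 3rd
True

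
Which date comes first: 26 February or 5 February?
5 February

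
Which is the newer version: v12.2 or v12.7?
v12.7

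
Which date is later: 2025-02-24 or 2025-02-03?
2025-02-24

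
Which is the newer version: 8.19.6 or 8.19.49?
8.19.49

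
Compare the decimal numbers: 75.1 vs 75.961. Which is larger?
75.961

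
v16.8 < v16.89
True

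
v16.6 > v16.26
False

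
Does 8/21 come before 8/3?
No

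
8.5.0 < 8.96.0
True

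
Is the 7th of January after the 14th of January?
No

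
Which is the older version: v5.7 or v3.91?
v3.91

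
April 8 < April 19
True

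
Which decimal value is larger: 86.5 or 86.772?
86.772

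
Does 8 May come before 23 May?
Yes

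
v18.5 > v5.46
True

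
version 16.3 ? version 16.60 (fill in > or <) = <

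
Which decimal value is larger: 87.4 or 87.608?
87.608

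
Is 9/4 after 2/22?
Yes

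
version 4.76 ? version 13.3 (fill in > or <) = <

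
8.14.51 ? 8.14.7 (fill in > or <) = >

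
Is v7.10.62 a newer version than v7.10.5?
Yes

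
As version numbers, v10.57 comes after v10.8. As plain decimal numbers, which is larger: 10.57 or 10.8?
10.8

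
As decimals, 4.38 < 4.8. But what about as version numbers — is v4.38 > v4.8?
True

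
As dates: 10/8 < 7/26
False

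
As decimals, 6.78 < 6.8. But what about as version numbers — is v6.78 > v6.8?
True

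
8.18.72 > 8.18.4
True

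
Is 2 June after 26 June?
No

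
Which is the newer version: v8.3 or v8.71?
v8.71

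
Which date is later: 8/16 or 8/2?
8/16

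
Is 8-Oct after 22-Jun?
Yes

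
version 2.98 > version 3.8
False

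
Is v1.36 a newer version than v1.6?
Yes. Version numbers are compared segment by segment as integers, not as decimals: minor version 36 > 6, so v1.36 > v1.6 (even though the decimal 1.36 < 1.6).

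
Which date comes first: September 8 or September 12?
September 8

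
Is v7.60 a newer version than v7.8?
Yes. Version numbers are compared segment by segment as integers, not as decimals: minor version 60 > 8, so v7.60 > v7.8 (even though the decimal 7.60 < 7.8).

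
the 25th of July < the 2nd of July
False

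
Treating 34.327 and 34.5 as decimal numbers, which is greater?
34.5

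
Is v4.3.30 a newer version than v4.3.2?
Yes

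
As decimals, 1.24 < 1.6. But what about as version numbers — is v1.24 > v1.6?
True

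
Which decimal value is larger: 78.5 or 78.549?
78.549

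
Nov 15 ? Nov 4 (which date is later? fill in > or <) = >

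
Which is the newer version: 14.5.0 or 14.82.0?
14.82.0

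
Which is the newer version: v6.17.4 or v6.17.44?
v6.17.44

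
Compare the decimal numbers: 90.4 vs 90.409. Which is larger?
90.409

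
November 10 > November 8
True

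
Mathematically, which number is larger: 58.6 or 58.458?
58.6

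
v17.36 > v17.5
True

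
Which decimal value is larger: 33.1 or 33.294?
33.294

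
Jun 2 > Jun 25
False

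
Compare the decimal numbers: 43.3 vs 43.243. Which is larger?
43.3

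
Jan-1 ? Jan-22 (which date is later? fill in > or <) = <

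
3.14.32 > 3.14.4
True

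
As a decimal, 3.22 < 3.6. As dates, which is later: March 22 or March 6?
March 22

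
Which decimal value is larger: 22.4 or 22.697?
22.697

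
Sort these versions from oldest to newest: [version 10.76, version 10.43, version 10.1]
[version 10.1, version 10.43, version 10.76]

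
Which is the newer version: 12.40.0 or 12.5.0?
12.40.0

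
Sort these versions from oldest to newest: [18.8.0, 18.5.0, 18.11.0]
[18.5.0, 18.8.0, 18.11.0]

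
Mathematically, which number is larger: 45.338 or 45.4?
45.4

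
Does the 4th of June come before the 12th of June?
Yes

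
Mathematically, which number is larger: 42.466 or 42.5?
42.5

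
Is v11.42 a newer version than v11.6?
Yes. Version numbers are compared segment by segment as integers, not as decimals: minor version 42 > 6, so v11.42 > v11.6 (even though the decimal 11.42 < 11.6).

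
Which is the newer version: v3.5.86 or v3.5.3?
v3.5.86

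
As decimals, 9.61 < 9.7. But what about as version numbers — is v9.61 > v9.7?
True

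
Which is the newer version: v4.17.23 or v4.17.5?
v4.17.23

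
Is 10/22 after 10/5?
Yes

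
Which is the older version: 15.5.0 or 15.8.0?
15.5.0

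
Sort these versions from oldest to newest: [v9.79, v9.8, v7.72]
[v7.72, v9.8, v9.79]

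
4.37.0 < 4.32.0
False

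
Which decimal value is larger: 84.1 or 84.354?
84.354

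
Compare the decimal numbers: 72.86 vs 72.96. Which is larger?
72.96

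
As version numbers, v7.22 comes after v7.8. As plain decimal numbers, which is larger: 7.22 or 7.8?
7.8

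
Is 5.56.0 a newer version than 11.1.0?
No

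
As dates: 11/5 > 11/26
False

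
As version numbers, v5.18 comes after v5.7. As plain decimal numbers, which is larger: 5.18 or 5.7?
5.7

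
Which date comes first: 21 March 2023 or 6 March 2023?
6 March 2023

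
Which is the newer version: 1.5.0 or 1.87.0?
1.87.0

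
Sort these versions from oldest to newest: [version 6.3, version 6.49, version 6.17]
[version 6.3, version 6.17, version 6.49]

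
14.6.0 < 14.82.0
True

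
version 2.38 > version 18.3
False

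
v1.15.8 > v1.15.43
False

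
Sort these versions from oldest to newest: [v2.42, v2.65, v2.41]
[v2.41, v2.42, v2.65]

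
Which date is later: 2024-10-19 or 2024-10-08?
2024-10-19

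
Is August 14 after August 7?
Yes. Day 14 comes after day 7 in August — this is a date comparison, not a decimal one (the decimal 8.14 would be smaller than 8.7).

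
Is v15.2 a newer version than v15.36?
No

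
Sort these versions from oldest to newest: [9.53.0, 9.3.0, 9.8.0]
[9.3.0, 9.8.0, 9.53.0]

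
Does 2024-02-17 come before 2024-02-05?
No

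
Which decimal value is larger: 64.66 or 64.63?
64.66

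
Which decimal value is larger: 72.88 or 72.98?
72.98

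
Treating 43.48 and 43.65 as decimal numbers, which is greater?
43.65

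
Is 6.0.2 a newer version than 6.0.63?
No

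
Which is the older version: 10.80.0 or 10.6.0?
10.6.0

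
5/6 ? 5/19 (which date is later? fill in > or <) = <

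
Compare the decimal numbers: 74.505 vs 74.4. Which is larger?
74.505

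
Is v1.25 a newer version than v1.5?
Yes. Version numbers are compared segment by segment as integers, not as decimals: minor version 25 > 5, so v1.25 > v1.5 (even though the decimal 1.25 < 1.5).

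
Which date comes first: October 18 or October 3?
October 3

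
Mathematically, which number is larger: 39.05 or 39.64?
39.64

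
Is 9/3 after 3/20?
Yes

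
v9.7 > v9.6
True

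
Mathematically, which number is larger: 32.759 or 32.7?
32.759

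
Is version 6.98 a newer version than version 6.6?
Yes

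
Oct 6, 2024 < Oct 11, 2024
True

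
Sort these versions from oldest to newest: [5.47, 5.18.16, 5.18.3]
[5.18.3, 5.18.16, 5.47]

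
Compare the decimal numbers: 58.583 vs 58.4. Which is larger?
58.583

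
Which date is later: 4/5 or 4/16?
4/16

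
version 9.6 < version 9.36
True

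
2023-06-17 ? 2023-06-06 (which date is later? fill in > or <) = >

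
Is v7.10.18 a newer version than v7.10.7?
Yes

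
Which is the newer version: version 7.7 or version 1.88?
version 7.7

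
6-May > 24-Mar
True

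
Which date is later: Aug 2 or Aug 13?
Aug 13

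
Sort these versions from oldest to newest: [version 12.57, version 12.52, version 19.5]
[version 12.52, version 12.57, version 19.5]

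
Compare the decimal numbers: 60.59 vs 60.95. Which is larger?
60.95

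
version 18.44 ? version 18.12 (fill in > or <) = >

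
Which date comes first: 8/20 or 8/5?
8/5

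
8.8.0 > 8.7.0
True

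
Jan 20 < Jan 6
False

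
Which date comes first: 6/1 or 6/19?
6/1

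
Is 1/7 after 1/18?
No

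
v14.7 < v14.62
True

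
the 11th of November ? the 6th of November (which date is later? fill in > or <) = >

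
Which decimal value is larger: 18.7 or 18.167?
18.7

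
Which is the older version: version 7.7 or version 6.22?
version 6.22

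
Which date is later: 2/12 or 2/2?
2/12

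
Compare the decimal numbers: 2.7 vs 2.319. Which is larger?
2.7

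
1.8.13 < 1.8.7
False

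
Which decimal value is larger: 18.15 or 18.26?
18.26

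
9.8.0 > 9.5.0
True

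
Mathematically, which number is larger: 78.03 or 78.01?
78.03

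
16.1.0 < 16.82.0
True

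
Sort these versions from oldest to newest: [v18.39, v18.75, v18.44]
[v18.39, v18.44, v18.75]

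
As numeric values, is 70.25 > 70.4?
False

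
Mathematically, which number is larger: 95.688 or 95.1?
95.688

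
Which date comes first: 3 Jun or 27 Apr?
27 Apr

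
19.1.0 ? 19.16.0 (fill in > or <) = <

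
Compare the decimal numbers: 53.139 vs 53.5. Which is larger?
53.5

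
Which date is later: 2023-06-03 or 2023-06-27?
2023-06-27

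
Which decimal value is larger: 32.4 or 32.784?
32.784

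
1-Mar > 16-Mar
False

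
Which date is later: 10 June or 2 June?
10 June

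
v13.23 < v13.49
True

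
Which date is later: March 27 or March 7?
March 27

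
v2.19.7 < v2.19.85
True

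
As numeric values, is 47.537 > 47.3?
True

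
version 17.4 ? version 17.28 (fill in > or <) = <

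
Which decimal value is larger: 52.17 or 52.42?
52.42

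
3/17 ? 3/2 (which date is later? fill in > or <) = >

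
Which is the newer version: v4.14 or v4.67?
v4.67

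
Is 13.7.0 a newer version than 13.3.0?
Yes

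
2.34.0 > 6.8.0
False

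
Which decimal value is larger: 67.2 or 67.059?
67.2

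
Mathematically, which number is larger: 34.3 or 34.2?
34.3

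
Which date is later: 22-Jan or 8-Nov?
8-Nov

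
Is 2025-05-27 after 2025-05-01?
Yes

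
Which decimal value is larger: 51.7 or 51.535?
51.7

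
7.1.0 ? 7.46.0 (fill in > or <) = <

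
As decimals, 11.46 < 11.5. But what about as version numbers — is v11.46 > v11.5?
True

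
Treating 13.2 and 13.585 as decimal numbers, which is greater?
13.585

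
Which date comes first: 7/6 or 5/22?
5/22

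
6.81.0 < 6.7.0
False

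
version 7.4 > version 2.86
True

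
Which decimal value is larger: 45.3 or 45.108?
45.3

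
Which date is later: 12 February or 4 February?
12 February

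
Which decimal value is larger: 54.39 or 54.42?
54.42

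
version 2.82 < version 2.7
False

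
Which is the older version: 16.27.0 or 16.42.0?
16.27.0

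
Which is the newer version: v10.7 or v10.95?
v10.95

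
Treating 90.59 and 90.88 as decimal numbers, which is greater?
90.88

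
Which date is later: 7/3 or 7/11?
7/11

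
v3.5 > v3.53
False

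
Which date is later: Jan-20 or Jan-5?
Jan-20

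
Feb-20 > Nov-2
False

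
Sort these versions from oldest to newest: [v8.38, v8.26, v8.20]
[v8.20, v8.26, v8.38]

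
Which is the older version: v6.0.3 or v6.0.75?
v6.0.3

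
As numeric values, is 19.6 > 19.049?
True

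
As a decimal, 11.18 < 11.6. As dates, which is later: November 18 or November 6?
November 18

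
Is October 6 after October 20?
No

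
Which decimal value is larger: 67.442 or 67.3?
67.442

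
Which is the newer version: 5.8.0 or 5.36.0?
5.36.0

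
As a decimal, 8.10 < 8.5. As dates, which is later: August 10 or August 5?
August 10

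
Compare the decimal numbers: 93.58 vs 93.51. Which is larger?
93.58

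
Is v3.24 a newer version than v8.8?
No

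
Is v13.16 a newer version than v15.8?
No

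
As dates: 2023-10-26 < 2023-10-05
False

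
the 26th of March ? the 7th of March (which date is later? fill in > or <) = >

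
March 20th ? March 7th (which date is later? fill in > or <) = >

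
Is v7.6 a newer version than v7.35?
No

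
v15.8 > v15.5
True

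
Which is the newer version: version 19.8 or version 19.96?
version 19.96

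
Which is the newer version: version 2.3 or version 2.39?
version 2.39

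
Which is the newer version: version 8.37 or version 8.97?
version 8.97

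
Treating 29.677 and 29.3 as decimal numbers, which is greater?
29.677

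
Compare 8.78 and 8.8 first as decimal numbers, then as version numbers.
As decimals: 8.78 < 8.8. As versions: v8.78 > v8.8 (minor version 78 > 8).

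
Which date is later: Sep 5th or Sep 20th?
Sep 20th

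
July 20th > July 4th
True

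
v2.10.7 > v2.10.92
False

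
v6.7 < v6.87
True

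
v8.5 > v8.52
False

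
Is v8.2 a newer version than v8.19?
No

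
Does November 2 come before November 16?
Yes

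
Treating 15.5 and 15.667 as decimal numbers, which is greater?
15.667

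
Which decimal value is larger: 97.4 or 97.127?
97.4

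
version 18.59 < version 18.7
False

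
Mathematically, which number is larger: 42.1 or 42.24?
42.24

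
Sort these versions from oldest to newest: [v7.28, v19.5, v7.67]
[v7.28, v7.67, v19.5]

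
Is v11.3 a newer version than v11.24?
No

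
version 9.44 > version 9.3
True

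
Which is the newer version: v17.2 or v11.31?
v17.2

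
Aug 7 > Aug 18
False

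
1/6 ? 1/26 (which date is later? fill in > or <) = <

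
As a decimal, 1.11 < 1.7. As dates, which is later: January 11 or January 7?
January 11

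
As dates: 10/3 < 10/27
True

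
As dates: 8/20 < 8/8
False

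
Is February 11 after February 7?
Yes. Day 11 comes after day 7 in February — this is a date comparison, not a decimal one (the decimal 2.11 would be smaller than 2.7).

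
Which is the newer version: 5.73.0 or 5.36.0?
5.73.0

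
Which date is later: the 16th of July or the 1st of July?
the 16th of July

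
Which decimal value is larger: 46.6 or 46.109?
46.6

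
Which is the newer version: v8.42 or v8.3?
v8.42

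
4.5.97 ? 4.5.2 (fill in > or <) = >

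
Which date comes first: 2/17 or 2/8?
2/8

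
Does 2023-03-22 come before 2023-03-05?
No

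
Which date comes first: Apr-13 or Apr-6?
Apr-6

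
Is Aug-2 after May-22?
Yes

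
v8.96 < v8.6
False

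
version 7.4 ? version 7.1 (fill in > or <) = >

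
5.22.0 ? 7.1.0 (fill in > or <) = <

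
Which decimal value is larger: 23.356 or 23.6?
23.6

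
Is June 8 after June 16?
No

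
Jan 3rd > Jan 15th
False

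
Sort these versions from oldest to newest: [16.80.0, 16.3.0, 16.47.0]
[16.3.0, 16.47.0, 16.80.0]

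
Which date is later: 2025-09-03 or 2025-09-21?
2025-09-21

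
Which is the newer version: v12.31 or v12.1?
v12.31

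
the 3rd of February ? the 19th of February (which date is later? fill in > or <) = <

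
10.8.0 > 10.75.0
False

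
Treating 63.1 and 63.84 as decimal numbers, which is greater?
63.84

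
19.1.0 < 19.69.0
True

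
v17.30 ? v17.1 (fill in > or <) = >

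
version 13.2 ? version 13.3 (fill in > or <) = <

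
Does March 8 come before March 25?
Yes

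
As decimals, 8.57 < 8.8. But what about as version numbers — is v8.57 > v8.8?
True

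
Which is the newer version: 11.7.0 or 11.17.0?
11.17.0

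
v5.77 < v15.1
True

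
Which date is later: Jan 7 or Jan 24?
Jan 24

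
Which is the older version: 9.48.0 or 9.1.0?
9.1.0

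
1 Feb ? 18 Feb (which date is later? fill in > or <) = <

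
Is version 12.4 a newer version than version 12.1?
Yes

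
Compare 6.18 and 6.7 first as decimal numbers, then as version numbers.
As decimals: 6.18 < 6.7. As versions: v6.18 > v6.7 (minor version 18 > 7).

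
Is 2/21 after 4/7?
No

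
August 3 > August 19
False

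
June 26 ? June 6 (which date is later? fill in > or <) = >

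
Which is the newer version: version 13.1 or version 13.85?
version 13.85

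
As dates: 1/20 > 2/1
False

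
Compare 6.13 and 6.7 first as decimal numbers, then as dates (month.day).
As decimals: 6.13 < 6.7. As dates: 6/13 is later than 6/7 (day 13 > day 7).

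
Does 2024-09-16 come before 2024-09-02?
No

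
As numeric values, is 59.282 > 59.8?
False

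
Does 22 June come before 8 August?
Yes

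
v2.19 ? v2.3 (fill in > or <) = >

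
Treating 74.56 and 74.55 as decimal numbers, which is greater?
74.56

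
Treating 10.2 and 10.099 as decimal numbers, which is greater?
10.2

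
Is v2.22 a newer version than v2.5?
Yes. Version numbers are compared segment by segment as integers, not as decimals: minor version 22 > 5, so v2.22 > v2.5 (even though the decimal 2.22 < 2.5).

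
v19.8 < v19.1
False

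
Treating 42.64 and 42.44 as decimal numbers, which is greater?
42.64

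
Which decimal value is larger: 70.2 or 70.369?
70.369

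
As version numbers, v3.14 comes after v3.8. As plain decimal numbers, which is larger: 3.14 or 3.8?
3.8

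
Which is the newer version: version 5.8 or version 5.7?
version 5.8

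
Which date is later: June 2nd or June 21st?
June 21st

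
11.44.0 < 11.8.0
False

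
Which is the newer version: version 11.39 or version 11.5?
version 11.39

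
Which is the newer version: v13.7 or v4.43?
v13.7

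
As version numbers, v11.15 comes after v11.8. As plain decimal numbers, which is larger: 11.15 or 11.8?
11.8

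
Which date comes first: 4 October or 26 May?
26 May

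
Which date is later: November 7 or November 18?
November 18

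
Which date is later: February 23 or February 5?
February 23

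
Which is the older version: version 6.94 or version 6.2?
version 6.2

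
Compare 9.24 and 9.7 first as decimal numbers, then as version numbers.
As decimals: 9.24 < 9.7. As versions: v9.24 > v9.7 (minor version 24 > 7).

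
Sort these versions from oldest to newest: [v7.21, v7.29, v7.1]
[v7.1, v7.21, v7.29]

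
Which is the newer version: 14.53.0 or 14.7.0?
14.53.0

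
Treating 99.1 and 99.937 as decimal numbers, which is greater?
99.937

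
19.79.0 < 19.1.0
False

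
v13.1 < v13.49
True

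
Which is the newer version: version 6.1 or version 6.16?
version 6.16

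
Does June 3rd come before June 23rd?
Yes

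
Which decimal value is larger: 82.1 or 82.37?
82.37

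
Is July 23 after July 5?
Yes. Day 23 comes after day 5 in July — this is a date comparison, not a decimal one (the decimal 7.23 would be smaller than 7.5).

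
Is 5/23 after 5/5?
Yes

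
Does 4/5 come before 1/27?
No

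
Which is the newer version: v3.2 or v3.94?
v3.94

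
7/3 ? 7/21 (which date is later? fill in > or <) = <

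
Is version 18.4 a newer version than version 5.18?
Yes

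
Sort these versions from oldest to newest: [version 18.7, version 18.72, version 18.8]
[version 18.7, version 18.8, version 18.72]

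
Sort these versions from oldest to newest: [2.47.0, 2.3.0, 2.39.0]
[2.3.0, 2.39.0, 2.47.0]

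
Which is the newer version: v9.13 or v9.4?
v9.13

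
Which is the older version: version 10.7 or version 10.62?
version 10.7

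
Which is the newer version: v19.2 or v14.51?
v19.2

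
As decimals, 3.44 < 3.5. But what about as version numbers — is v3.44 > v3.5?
True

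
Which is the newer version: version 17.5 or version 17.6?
version 17.6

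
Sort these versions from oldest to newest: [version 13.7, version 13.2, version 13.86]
[version 13.2, version 13.7, version 13.86]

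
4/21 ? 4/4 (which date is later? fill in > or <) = >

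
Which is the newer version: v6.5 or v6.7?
v6.7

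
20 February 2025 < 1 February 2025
False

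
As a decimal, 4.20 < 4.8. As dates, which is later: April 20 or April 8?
April 20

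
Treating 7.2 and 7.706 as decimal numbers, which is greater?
7.706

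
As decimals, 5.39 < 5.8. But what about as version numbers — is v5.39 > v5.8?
True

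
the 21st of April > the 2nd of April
True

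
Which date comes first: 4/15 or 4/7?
4/7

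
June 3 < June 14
True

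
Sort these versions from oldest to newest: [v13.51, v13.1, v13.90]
[v13.1, v13.51, v13.90]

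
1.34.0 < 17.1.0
True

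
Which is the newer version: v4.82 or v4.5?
v4.82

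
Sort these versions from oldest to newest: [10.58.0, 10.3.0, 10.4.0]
[10.3.0, 10.4.0, 10.58.0]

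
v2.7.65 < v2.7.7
False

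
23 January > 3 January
True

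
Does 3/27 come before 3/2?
No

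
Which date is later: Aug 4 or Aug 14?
Aug 14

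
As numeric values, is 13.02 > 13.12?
False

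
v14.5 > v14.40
False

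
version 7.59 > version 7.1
True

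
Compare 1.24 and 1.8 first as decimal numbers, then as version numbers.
As decimals: 1.24 < 1.8. As versions: v1.24 > v1.8 (minor version 24 > 8).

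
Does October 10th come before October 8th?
No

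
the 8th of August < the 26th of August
True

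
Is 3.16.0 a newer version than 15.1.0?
No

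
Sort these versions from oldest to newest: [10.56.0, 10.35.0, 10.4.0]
[10.4.0, 10.35.0, 10.56.0]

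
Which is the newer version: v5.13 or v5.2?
v5.13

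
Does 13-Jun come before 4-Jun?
No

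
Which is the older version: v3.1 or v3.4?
v3.1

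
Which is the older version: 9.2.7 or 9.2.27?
9.2.7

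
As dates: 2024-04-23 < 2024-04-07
False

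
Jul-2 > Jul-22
False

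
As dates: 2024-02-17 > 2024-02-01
True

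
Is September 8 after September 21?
No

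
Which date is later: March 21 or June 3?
June 3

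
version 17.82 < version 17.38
False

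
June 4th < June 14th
True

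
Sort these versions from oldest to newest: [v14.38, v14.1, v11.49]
[v11.49, v14.1, v14.38]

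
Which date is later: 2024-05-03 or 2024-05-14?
2024-05-14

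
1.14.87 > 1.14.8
True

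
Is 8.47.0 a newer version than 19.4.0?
No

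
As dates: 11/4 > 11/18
False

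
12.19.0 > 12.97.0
False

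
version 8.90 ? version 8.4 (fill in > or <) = >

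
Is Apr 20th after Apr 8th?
Yes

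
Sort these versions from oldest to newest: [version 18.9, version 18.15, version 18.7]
[version 18.7, version 18.9, version 18.15]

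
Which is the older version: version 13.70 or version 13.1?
version 13.1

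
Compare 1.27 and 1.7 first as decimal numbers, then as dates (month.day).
As decimals: 1.27 < 1.7. As dates: 1/27 is later than 1/7 (day 27 > day 7).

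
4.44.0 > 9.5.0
False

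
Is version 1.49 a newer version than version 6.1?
No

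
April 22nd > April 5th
True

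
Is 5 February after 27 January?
Yes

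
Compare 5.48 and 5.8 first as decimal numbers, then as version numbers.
As decimals: 5.48 < 5.8. As versions: v5.48 > v5.8 (minor version 48 > 8).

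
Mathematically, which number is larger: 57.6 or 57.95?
57.95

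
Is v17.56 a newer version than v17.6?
Yes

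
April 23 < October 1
True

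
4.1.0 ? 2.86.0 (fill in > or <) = >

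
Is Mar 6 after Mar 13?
No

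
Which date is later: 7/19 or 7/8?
7/19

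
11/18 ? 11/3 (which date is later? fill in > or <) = >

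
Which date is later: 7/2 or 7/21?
7/21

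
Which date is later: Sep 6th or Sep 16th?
Sep 16th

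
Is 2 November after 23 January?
Yes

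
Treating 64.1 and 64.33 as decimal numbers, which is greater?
64.33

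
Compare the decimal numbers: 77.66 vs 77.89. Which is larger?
77.89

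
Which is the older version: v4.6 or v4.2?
v4.2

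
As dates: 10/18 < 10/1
False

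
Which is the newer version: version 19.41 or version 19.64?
version 19.64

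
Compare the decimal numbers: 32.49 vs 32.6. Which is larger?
32.6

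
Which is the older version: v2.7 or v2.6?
v2.6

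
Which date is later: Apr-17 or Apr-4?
Apr-17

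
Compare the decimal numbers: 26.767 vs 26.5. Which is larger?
26.767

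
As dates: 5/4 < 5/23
True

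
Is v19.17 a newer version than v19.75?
No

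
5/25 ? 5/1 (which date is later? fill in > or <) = >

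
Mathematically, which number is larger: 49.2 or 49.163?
49.2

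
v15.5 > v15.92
False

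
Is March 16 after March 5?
Yes. Day 16 comes after day 5 in March — this is a date comparison, not a decimal one (the decimal 3.16 would be smaller than 3.5).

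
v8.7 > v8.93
False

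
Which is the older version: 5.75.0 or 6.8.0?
5.75.0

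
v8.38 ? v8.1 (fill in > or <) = >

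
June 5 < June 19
True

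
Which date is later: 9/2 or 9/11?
9/11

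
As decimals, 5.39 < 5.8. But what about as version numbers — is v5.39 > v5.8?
True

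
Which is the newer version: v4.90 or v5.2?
v5.2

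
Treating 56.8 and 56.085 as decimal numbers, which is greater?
56.8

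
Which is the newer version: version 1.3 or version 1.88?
version 1.88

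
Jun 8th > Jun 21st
False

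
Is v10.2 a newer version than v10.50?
No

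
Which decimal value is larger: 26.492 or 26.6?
26.6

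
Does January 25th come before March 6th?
Yes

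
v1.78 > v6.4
False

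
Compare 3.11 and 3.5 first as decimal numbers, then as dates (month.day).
As decimals: 3.11 < 3.5. As dates: 3/11 is later than 3/5 (day 11 > day 5).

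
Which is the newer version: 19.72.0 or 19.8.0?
19.72.0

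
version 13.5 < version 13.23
True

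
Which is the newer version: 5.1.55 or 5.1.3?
5.1.55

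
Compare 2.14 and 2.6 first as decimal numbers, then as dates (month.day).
As decimals: 2.14 < 2.6. As dates: 2/14 is later than 2/6 (day 14 > day 6).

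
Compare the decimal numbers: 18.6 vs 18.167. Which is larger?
18.6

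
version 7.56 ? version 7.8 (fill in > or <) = >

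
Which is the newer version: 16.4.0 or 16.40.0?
16.40.0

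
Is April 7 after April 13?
No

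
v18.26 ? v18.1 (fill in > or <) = >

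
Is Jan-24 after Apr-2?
No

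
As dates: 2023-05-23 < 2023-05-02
False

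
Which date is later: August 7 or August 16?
August 16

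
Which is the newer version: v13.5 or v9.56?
v13.5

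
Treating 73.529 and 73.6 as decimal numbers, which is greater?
73.6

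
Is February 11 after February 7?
Yes. Day 11 comes after day 7 in February — this is a date comparison, not a decimal one (the decimal 2.11 would be smaller than 2.7).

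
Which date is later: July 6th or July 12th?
July 12th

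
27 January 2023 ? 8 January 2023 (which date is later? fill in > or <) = >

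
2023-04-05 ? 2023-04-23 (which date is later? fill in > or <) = <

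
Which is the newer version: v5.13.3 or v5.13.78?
v5.13.78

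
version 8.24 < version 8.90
True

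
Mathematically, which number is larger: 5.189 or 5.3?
5.3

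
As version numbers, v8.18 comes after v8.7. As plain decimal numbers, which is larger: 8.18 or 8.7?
8.7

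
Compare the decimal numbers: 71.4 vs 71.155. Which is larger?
71.4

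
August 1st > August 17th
False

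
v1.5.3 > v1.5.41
False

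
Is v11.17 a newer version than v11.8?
Yes. Version numbers are compared segment by segment as integers, not as decimals: minor version 17 > 8, so v11.17 > v11.8 (even though the decimal 11.17 < 11.8).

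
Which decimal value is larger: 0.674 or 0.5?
0.674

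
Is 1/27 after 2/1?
No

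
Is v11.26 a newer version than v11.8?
Yes. Version numbers are compared segment by segment as integers, not as decimals: minor version 26 > 8, so v11.26 > v11.8 (even though the decimal 11.26 < 11.8).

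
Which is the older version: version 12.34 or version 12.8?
version 12.8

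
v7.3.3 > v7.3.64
False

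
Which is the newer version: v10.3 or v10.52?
v10.52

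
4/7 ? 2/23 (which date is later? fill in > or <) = >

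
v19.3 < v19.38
True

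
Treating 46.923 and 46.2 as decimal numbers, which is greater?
46.923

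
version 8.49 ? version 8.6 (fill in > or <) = >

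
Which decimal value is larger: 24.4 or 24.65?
24.65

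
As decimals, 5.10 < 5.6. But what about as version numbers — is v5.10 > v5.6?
True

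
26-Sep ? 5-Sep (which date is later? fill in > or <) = >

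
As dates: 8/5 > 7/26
True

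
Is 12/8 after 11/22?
Yes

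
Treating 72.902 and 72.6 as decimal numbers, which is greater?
72.902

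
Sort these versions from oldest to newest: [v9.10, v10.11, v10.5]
[v9.10, v10.5, v10.11]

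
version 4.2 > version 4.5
False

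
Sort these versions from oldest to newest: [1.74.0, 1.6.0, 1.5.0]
[1.5.0, 1.6.0, 1.74.0]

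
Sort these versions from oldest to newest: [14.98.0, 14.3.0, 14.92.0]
[14.3.0, 14.92.0, 14.98.0]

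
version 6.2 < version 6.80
True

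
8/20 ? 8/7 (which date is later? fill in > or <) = >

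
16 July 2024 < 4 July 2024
False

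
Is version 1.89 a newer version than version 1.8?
Yes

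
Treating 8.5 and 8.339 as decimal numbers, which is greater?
8.5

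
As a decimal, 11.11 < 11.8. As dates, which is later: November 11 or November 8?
November 11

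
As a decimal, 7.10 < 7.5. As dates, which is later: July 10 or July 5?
July 10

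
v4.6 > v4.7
False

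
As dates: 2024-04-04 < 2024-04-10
True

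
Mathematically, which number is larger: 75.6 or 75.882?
75.882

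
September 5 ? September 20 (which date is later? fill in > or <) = <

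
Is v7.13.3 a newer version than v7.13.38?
No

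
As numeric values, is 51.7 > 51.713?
False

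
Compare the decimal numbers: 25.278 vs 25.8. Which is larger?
25.8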